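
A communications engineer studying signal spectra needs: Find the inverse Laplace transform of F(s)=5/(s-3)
L^(-1){5/(s-a)} = c·e^(at)
Here a = 3, c = 5

Answer: 5e^(3t)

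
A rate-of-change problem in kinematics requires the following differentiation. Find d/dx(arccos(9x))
d/dx[arccos(u)] = -u'/√(1-u²), u = 9x, u' = 9

Answer: -9/√(1 - 81x²)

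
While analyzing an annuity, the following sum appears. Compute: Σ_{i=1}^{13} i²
Using formula: Σ i^2=n(n+1)(2n+1)/6=13·14·27/6=819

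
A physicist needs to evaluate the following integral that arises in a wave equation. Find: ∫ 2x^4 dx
Using power rule: ∫ 2x^4 dx = 2/5 x^5+C = (2/5)x^5+C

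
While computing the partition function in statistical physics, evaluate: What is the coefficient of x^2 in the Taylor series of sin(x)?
sin(x) has only odd powers. Coefficient of x^2 = 0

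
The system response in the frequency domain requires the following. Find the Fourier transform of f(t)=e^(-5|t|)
Using the standard pair: F{e^(-a|t|)} = 2a/(a^2+omega^2)
With a = 5: F(omega) = 10/(25+omega^2)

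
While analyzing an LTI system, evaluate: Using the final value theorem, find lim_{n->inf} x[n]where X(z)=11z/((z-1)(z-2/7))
Final value theorem: lim x[n]=lim_{z->1} (z-1)*X(z)
(z-1)*X(z)=11z/(z-2/7)
As z->1: 11/(1-2/7)=11/(5/7)=77/5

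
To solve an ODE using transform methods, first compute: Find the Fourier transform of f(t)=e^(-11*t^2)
The Fourier transform of a Gaussian e^(-a*t^2) is sqrt(pi/a)*e^(-omega^2/(4a)).
With a = 11: F(omega) = sqrt(pi/11)*e^(-omega^2/44)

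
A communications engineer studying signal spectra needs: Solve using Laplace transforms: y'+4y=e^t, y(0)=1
Take L: sY - 1+4Y=1/(s-1)
Y(s+4)=1/(s-1)+1
Y=1/((s-1)(s+4))+1/(s+4)
Partial fractions: 1/((s-1)(s+4))=(1/5)/(s-1) - (1/5)/(s+4)
So Y=(1/5)/(s-1)+(4/5)/(s+4)
Inverse Laplace transform (L^(-1){1/(s-1)}=e^t, L^(-1){1/(s+4)}=e^(-4t)):

Answer: y(t)=(1/5)·e^t+(4/5)·e^(-4t)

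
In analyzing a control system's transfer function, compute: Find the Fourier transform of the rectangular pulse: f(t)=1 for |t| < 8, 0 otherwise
F(omega) = integral from -8 to 8 of e^(-j * omega * t) dt
= 2 * sin(8 * omega)/omega = 16 * sinc(8 * omega/pi)

Answer: 2 * sin(8 * omega)/omega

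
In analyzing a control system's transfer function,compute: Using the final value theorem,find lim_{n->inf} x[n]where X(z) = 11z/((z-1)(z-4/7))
Final value theorem: lim x[n] = lim_{z->1} (z-1)*X(z)
(z-1)*X(z) = 11z/(z-4/7)
As z->1: 11/(1-4/7) = 11/(3/7) = 77/3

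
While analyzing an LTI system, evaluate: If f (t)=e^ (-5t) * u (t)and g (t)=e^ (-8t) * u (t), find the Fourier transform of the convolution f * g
By the convolution theorem: F{f*g} = F(omega)*G(omega)
F(omega) = 1/(5+j*omega), G(omega) = 1/(8+j*omega)
F{f*g} = 1/((5+j*omega)(8+j*omega))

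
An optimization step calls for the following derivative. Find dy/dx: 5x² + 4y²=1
Differentiate: 10x+8y·(dy/dx) = 0
dy/dx = -10x/(8y) = -(5/4)·(x/y)

Answer: dy/dx = -(5/4)·(x/y)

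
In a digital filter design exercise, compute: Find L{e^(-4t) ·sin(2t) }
First shifting: L{e^(at)f(t)}=F(s-a)
L{sin(2t)}=2/(s²+4)
Shift: 2/((s+4)²+4)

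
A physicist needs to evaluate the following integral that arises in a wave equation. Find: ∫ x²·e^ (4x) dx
Integration by parts twice:
First: u = x², dv = e^(4x) dx => x²e^(4x)/4 - (2/4)∫ xe^(4x) dx
Second (∫ xe^(4x) dx): xe^(4x)/4 - e^(4x)/16
Combining: e^(4x)(x²/4 - 2x/16 + 2/64) + C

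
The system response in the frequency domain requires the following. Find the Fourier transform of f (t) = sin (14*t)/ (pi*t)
sin(W * t)/(pi * t)=(W/pi) * sinc(W * t/pi) is the impulse response of the ideal low-pass filter with cutoff W (here W=14).
Its Fourier transform is a rectangular function:
F(omega)=1 for |omega| < 14, 0 otherwise

Answer: rect(omega/28) [i.e., 1 for |omega| < 14, 0 otherwise]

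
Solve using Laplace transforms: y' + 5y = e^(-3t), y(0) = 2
Take L: sY - 2 + 5Y=1/(s + 3)
Y(s + 5)=1/(s + 3) + 2
Y=1/((s + 3)(s + 5)) + 2/(s + 5)
Partial fractions: 1/((s + 3)(s + 5))=(1/2)/(s + 3) - (1/2)/(s + 5)
So Y=(1/2)/(s + 3) + (3/2)/(s + 5)
Inverse Laplace transform (L^(-1){1/(s + 3)}=e^(-3t), L^(-1){1/(s + 5)}=e^(-5t)):

Answer: y(t)=(1/2)·e^(-3t) + (3/2)·e^(-5t)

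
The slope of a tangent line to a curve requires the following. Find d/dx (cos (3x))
Chain rule: d/dx[cos(u)]=-sin(u)·u' where u=3x
u'=3

Answer: -3·sin(3x)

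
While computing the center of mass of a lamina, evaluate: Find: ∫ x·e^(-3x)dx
Integration by parts: u = x, dv = e^(-3x) dx
du = dx, v = e^(-3x)/(-3)
= x·e^(-3x)/(-3) - ∫ e^(-3x)/(-3) dx
= x·e^(-3x)/(-3) - e^(-3x)/9+C

Answer: e^(-3x)(x/(-3)-1/9)+C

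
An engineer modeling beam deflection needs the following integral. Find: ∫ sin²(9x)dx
Using identity sin²(u)=(1 - cos(2u))/2:
∫ (1 - cos(18x))/2 dx=x/2 - sin(18x)/36 + C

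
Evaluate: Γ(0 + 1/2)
Γ(1/2)=√π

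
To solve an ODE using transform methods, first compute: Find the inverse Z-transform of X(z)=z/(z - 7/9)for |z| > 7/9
Standard pair: z/(z-a) <-> a^n * u[n] for causal signals
With a = 7/9: x[n] = (7/9)^n * u[n]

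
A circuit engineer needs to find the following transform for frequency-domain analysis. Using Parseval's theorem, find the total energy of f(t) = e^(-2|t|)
Parseval's theorem: E = integral |f(t)|^2 dt = (1/2pi) integral |F(omega)|^2 domega
E = integral_{-inf}^{inf} e^(-4|t|) dt = 2 * integral_0^inf e^(-4t) dt = 2/(2 * 2) = 1/2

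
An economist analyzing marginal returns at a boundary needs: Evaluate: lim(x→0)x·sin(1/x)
Squeeze theorem: -|x| ≤ x·sin(1/x) ≤ |x|
Since x → 0 as x → 0, by squeeze theorem the limit is 0

Answer: 0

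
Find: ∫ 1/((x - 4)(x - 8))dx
Partial fractions: 1/((x-4)(x-8)) = A/(x-4) + B/(x-8)
A = -1/4, B = 1/4
∫ [-1/4· 1/(x-4) + 1/4· 1/(x-8)] dx
= (1/4)[ln|x-8| - ln|x-4|] + C

Answer: (1/4)·ln|(x-8)/(x-4)| + C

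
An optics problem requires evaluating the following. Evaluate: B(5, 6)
B(x,y)=Γ(x)Γ(y)/Γ(x+y)=(x-1)!(y-1)!/(x+y-1)!
B(5,6)=4!·5!/10!=1/1260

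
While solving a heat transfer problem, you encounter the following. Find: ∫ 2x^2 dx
Using power rule: ∫ 2x^2 dx=2/3 x^3+C=(2/3)x^3+C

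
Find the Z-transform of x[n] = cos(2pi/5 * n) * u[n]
Z{cos(w0 * n) * u[n]}=z(z - cos(w0))/(z^2 - 2z * cos(w0) + 1)
With w0=2pi/5: X(z)=z(z - cos(2pi/5))/(z^2 - 2z * cos(2pi/5) + 1)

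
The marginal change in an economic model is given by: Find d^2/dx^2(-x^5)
Apply power rule 2 times:
d^1: -5x^4
d^2: -20x^3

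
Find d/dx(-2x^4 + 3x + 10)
Power rule: d/dx(ax^n) = n·a·x^(n-1)
Term by term: -8·x^3+3

Answer: -8x^3+3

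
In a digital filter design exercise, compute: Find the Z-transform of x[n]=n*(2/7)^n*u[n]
Using the property Z{n * a^n * u[n]}=az/(z-a)^2
With a=2/7: X(z)=(2/7)z/(z - 2/7)^2, |z| > 2/7

Answer: (2/7)z/(z - 2/7)^2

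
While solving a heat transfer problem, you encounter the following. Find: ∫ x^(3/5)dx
Power rule: ∫ x^(3/5) dx=x^(8/5)/(8/5) + C

Answer: (5/8)·x^(8/5) + C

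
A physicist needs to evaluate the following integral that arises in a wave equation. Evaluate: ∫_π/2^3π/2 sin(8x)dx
Antiderivative: -cos(8x)/8
Evaluate at bounds: [-cos(8·3π/2)/8] - [-cos(8·π/2)/8]
=(-(1)+(1))/8=0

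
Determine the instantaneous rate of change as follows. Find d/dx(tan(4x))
Chain rule: d/dx[tan(u)]=sec²(u)·u' where u=4x
u'=4

Answer: 4·sec²(4x)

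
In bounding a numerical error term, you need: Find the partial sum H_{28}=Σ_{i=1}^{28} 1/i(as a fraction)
H_28 = 1+1/2+1/3+...+1/28
= 315404588903/80313433200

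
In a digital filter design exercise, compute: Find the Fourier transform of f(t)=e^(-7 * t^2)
The Fourier transform of a Gaussian e^(-a*t^2) is sqrt(pi/a)*e^(-omega^2/(4a)).
With a = 7: F(omega) = sqrt(pi/7)*e^(-omega^2/28)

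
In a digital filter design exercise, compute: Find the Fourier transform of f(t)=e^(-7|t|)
Using the standard pair: F{e^(-a|t|)} = 2a/(a^2 + omega^2)
With a = 7: F(omega) = 14/(49 + omega^2)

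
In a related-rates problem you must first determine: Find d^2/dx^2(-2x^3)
Apply power rule 2 times:
d^1: -6x^2
d^2: -12x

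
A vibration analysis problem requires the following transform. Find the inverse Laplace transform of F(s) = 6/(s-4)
L^(-1){6/(s-a)} = c·e^(at)
Here a = 4, c = 6

Answer: 6e^(4t)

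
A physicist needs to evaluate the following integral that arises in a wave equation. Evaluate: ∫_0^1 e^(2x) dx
Antiderivative: (1/2)e^(2x)
Evaluate: (1/2)(e^2 - 1)

Answer: (e^2 - 1)/2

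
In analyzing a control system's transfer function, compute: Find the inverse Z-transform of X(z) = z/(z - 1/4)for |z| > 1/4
Standard pair: z/(z-a) <-> a^n*u[n] for causal signals
With a = 1/4: x[n] = (1/4)^n*u[n]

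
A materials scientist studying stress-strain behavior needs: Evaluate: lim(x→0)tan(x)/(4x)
tan(u) ≈ u for small u:
tan(x)/(4x) ≈ x/(4x)=1/4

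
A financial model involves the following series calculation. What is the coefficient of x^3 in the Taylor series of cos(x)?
cos(x) has only even powers. Coefficient of x^3=0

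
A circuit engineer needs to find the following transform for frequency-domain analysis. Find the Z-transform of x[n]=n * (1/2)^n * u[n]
Using the property Z{n * a^n * u[n]}=az/(z-a)^2
With a=1/2: X(z)=(1/2)z/(z - 1/2)^2, |z| > 1/2

Answer: (1/2)z/(z - 1/2)^2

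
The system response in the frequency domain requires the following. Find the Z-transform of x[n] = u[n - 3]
Using the time-shift property: Z{u[n-3]} = z^(-3)*z/(z-1)
= z^(-2)/(z-1)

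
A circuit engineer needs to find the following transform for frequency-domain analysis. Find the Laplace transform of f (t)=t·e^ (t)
L{t·e^(at)} = 1/(s-a)²
L{t·e^(t)} = 1/(s-1)²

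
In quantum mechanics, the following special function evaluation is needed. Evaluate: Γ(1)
Γ(n) = (n-1)! for positive integers
Γ(1) = 0! = 1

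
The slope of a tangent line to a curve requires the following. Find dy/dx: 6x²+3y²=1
Differentiate: 12x+6y·(dy/dx) = 0
dy/dx = -12x/(6y) = -2·(x/y)

Answer: dy/dx = -2·(x/y)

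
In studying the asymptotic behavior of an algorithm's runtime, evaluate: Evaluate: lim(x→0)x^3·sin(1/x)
Squeeze theorem: -|x^3| ≤ x^3·sin(1/x) ≤ |x^3|
Since x^3 → 0 as x → 0, by squeeze theorem the limit is 0

Answer: 0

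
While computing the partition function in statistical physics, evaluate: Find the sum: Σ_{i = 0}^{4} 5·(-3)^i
Geometric series: S=a(1 - r^n)/(1 - r)
a=5, r=-3, n=5
S=5(1+243)/4=305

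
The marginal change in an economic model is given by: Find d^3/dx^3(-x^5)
Apply power rule 3 times:
d^1: -5x^4
d^2: -20x^3
d^3: -60x^2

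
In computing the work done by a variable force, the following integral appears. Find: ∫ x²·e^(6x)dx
Integration by parts twice:
First: u=x², dv=e^(6x) dx => x²e^(6x)/6 - (2/6)∫ xe^(6x) dx
Second (∫ xe^(6x) dx): xe^(6x)/6 - e^(6x)/36
Combining: e^(6x)(x²/6-2x/36+2/216)+C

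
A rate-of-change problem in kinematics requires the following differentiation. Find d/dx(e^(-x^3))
Chain rule: d/dx[e^u]=e^u · u' where u=-x^3
u'=-3x^2

Answer: -3x^2·e^(-x^3)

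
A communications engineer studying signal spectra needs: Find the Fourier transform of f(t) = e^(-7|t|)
Using the standard pair: F{e^(-a|t|)} = 2a/(a^2 + omega^2)
With a = 7: F(omega) = 14/(49 + omega^2)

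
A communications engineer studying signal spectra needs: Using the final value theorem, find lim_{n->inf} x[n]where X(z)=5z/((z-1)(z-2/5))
Final value theorem: lim x[n]=lim_{z->1} (z-1)*X(z)
(z-1)*X(z)=5z/(z-2/5)
As z->1: 5/(1 - 2/5)=5/(3/5)=25/3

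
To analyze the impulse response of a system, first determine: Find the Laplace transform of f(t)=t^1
L{t^n} = n!/s^(n + 1)
L{t^1} = 1!/s^2 = 1/s^2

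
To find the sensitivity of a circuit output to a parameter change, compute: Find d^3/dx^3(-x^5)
Apply power rule 3 times:
d^1: -5x^4
d^2: -20x^3
d^3: -60x^2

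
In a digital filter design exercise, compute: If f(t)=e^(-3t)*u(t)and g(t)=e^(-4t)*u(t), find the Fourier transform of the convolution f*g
By the convolution theorem: F{f * g}=F(omega) * G(omega)
F(omega)=1/(3 + j * omega), G(omega)=1/(4 + j * omega)
F{f * g}=1/((3 + j * omega)(4 + j * omega))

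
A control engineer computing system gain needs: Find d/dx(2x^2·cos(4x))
Product rule: (fg)'=f'g + fg'
f=2x^2, f'=4x
g=cos(4x), g'=-4·sin(4x)

Answer: 4x·cos(4x) - 8x^2·sin(4x)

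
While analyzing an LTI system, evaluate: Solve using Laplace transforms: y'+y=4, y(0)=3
Take L of both sides: sY(s) - 3 + Y(s)=4/s
Y(s)(s + 1)=4/s + 3
Y(s)=4/(s(s + 1)) + 3/(s + 1)
Partial fractions: 4/(s(s + 1))=4/s - 4/(s + 1)
So Y(s)=4/s - 1/(s + 1)
Inverse transform (L^(-1){1/s}=1, L^(-1){1/(s + 1)}=e^(-t)):

Answer: y(t)=4 - e^(-t)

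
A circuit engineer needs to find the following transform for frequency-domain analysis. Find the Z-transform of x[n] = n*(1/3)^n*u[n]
Using the property Z{n*a^n*u[n]}=az/(z-a)^2
With a=1/3: X(z)=(1/3)z/(z - 1/3)^2, |z| > 1/3

Answer: (1/3)z/(z - 1/3)^2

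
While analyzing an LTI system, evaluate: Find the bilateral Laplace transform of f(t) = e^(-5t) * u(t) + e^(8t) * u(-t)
For e^(-5t) * u(t): L=1/(s + 5), Re(s) > -5
For e^(8t) * u(-t): L=-1/(s-8), Re(s) < 8
Combined: F(s)=1/(s + 5) - 1/(s-8), -5 < Re(s) < 8

Answer: 1/(s + 5) - 1/(s-8), ROC: -5 < Re(s) < 8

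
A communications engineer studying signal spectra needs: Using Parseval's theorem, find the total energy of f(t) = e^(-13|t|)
Parseval's theorem: E = integral |f(t)|^2 dt = (1/2pi) integral |F(omega)|^2 domega
E = integral_{-inf}^{inf} e^(-26|t|) dt = 2 * integral_0^inf e^(-26t) dt = 2/(2 * 13) = 1/13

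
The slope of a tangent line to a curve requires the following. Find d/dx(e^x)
Chain rule: d/dx[e^u]=e^u · u' where u=x
u'=1

Answer: 1·e^x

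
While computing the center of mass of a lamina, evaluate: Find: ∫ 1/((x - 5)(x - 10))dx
Partial fractions: 1/((x-5)(x-10))=A/(x-5) + B/(x-10)
A=-1/5, B=1/5
∫ [-1/5· 1/(x-5) + 1/5· 1/(x-10)] dx
=(1/5)[ln|x-10| - ln|x-5|] + C

Answer: (1/5)·ln|(x-10)/(x-5)| + C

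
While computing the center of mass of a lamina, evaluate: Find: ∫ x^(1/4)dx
Power rule: ∫ x^(1/4) dx=x^(5/4)/(5/4)+C

Answer: (4/5)·x^(5/4)+C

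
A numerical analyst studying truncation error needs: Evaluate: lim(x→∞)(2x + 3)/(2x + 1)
Divide numerator and denominator by x:
lim (2+3/x)/(2+1/x) = 1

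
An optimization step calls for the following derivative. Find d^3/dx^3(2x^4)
Apply power rule 3 times:
d^1: 8x^3
d^2: 24x^2
d^3: 48x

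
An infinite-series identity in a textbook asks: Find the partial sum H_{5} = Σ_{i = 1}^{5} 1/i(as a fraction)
H_5=1 + 1/2 + 1/3 + ... + 1/5
=137/60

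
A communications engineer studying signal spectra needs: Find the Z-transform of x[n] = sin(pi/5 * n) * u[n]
Z{sin(w0*n)*u[n]}=z*sin(w0)/(z^2-2z*cos(w0)+1)
With w0=pi/5: X(z)=z*sin(pi/5)/(z^2-2z*cos(pi/5)+1)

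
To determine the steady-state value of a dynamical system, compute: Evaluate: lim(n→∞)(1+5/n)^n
This is the definition of e^5: lim(1 + 5/n)^n = e^5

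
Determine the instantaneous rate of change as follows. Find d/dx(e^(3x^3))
Chain rule: d/dx[e^u] = e^u · u' where u = 3x^3
u' = 9x^2

Answer: 9x^2·e^(3x^3)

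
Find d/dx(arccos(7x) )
d/dx[arccos(u)] = -u'/√(1-u²), u = 7x, u' = 7

Answer: -7/√(1-49x²)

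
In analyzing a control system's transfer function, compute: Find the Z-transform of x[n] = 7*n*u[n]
Z{n*u[n]}=z/(z-1)^2
By linearity: Z{7*n*u[n]}=7z/(z-1)^2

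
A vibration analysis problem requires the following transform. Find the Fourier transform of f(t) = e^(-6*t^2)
The Fourier transform of a Gaussian e^(-a*t^2) is sqrt(pi/a)*e^(-omega^2/(4a)).
With a = 6: F(omega) = sqrt(pi/6)*e^(-omega^2/24)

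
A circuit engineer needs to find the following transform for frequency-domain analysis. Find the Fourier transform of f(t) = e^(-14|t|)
Using the standard pair: F{e^(-a|t|)}=2a/(a^2 + omega^2)
With a=14: F(omega)=28/(196 + omega^2)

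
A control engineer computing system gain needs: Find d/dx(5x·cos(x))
Product rule: (fg)' = f'g + fg'
f = 5x, f' = 5
g = cos(x), g' = -sin(x)

Answer: 5·cos(x) - 5x·sin(x)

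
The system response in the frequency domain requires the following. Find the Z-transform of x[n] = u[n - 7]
Using the time-shift property: Z{u[n-7]} = z^(-7) * z/(z-1)
= z^(-6)/(z-1)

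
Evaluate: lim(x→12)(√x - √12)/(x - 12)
Multiply by conjugate (√x+√12)/(√x+√12):
= (x - 12)/((x - 12)(√x+√12)) = 1/(√x+√12)
As x → 12: 1/(2√12)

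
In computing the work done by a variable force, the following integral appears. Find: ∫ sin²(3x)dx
Using identity sin²(u)=(1 - cos(2u))/2:
∫ (1 - cos(6x))/2 dx=x/2 - sin(6x)/12+C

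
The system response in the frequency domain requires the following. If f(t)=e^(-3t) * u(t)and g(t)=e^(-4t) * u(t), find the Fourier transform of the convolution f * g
By the convolution theorem: F{f * g} = F(omega) * G(omega)
F(omega) = 1/(3+j * omega), G(omega) = 1/(4+j * omega)
F{f * g} = 1/((3+j * omega)(4+j * omega))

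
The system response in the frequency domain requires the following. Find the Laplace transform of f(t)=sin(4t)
L{sin(wt)} = w/(s²+w²)
L{sin(4t)} = 4/(s²+16)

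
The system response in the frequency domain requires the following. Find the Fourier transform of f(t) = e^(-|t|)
Using the standard pair: F{e^(-a|t|)}=2a/(a^2 + omega^2)
With a=1: F(omega)=2/(1 + omega^2)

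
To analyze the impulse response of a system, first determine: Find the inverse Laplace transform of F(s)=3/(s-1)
L^(-1){3/(s-a)} = c·e^(at)
Here a = 1, c = 3

Answer: 3e^(t)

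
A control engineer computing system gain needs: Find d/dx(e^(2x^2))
Chain rule: d/dx[e^u] = e^u · u' where u = 2x^2
u' = 4x

Answer: 4x·e^(2x^2)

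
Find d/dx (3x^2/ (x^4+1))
Quotient rule: (f/g)' = (f'g - fg')/g²
f = 3x^2, f' = 6x
g = x^4+1, g' = 4x^3

Answer: (6x·(x^4+1)-12x^5)/(x^4+1)²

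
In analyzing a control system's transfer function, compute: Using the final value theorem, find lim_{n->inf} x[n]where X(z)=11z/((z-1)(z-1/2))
Final value theorem: lim x[n] = lim_{z->1} (z-1) * X(z)
(z-1) * X(z) = 11z/(z-1/2)
As z->1: 11/(1 - 1/2) = 11/(1/2) = 22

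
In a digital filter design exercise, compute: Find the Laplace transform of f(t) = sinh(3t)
L{sinh(at)} = a/(s²-a²)
L{sinh(3t)} = 3/(s²-9)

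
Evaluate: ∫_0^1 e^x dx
Antiderivative: e^x
Evaluate: (e^1-1)

Answer: e^1-1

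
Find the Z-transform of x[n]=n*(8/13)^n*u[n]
Using the property Z{n*a^n*u[n]}=az/(z-a)^2
With a=8/13: X(z)=(8/13)z/(z - 8/13)^2, |z| > 8/13

Answer: (8/13)z/(z - 8/13)^2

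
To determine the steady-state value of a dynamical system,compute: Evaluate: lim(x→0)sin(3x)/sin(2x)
sin(u) ≈ u for small u:
sin(3x)/sin(2x) ≈ 3x/(2x)=3/2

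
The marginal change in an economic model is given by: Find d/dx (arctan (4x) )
d/dx[arctan(u)]=u'/(1+u²), u=4x, u'=4

Answer: 4/(1+16x²)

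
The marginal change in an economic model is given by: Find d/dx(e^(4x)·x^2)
Product rule: (fg)' = f'g + fg'
f = e^(4x), f' = 4·e^(4x)
g = x^2, g' = 2x

Answer: 4·e^(4x)·x^2 + 2·e^(4x)·x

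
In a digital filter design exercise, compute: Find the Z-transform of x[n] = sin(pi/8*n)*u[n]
Z{sin(w0 * n) * u[n]} = z * sin(w0)/(z^2 - 2z * cos(w0) + 1)
With w0 = pi/8: X(z) = z * sin(pi/8)/(z^2 - 2z * cos(pi/8) + 1)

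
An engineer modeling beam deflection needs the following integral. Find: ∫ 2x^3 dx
Using power rule: ∫ 2x^3 dx = 2/4 x^4+C = (1/2)x^4+C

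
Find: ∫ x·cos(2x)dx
By parts: u = x, dv = cos(2x) dx
du = dx, v = sin(2x)/2
= x·sin(2x)/2 + cos(2x)/2² + C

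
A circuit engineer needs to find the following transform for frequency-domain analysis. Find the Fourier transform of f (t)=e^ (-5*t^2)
The Fourier transform of a Gaussian e^(-a*t^2) is sqrt(pi/a)*e^(-omega^2/(4a)).
With a=5: F(omega)=sqrt(pi/5)*e^(-omega^2/20)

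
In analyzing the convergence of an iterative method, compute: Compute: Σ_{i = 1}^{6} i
Using formula: Σ i^1 = n(n + 1)/2 = 6·7/2 = 21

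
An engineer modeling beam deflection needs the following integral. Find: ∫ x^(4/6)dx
Power rule: ∫ x^(2/3) dx=x^(5/3)/(5/3) + C

Answer: (3/5)·x^(5/3) + C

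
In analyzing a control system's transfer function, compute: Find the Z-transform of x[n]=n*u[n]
Standard pair: Z{n * u[n]}=z/(z-1)^2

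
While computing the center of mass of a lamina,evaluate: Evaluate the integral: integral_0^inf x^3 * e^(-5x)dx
This is a Gamma integral. Substitute u=5x (du=5 dx):
integral_0^inf x^3*e^(-5x) dx=(1/5^4) integral_0^inf u^3*e^(-u) du
=Gamma(4)/5^4=3!/5^4=6/625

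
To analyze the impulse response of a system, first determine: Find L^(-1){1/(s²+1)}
L^(-1){w/(s²+w²)}=sin(wt)
Here w=1

Answer: sin(t)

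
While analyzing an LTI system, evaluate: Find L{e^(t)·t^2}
First shifting: L{e^(at)f(t)}=F(s-a)
L{t^2}=2/s^3
Shift s → s-1: 2/(s-1)^3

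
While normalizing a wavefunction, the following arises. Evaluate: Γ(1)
Γ(n) = (n-1)! for positive integers
Γ(1) = 0! = 1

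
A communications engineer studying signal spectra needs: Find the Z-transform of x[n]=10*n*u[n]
Z{n*u[n]}=z/(z-1)^2
By linearity: Z{10*n*u[n]}=10z/(z-1)^2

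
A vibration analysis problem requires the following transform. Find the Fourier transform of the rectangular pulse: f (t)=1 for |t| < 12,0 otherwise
F(omega)=integral from -12 to 12 of e^(-j*omega*t) dt
=2*sin(12*omega)/omega=24*sinc(12*omega/pi)

Answer: 2*sin(12*omega)/omega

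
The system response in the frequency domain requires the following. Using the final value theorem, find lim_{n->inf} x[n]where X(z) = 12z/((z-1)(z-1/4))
Final value theorem: lim x[n]=lim_{z->1} (z-1) * X(z)
(z-1) * X(z)=12z/(z-1/4)
As z->1: 12/(1 - 1/4)=12/(3/4)=16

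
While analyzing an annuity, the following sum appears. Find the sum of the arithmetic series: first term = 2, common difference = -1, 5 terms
Last term: a_n=2 + (5 - 1)·-1=-2
Sum=n(a_1 + a_n)/2=5(2 + (-2))/2=0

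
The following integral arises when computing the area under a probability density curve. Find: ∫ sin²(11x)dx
Using identity sin²(u)=(1 - cos(2u))/2:
∫ (1 - cos(22x))/2 dx=x/2 - sin(22x)/44 + C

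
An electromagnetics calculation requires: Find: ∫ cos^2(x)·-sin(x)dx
Let u = cos(x), du = -sin(x) dx
∫ u^2 du = u^3/3+C

Answer: cos^3(x)/3+C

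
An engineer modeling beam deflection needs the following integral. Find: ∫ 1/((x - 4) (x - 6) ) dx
Partial fractions: 1/((x-4)(x-6))=A/(x-4) + B/(x-6)
A=-1/2, B=1/2
∫ [-1/2· 1/(x-4) + 1/2· 1/(x-6)] dx
=(1/2)[ln|x-6| - ln|x-4|] + C

Answer: (1/2)·ln|(x-6)/(x-4)| + C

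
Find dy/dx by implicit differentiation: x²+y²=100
Differentiate both sides: 2x + 2y·(dy/dx)=0
Solve: dy/dx=-2x/(2y)=-x/y

Answer: dy/dx=-x/y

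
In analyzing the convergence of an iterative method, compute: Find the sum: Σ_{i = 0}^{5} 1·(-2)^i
Geometric series: S=a(1 - r^n)/(1 - r)
a=1, r=-2, n=6
S=1(1-64)/3=-21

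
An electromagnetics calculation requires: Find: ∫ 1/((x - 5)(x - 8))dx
Partial fractions: 1/((x-5)(x-8))=A/(x-5)+B/(x-8)
A=-1/3, B=1/3
∫ [-1/3· 1/(x-5)+1/3· 1/(x-8)] dx
=(1/3)[ln|x-8| - ln|x-5|]+C

Answer: (1/3)·ln|(x-8)/(x-5)|+C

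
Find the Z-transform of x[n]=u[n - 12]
Using the time-shift property: Z{u[n-12]}=z^(-12)*z/(z-1)
=z^(-11)/(z-1)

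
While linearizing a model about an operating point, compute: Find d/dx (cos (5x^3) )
Chain rule: d/dx[cos(u)] = -sin(u)·u' where u = 5x^3
u' = 15x^2

Answer: -15x^2·sin(5x^3)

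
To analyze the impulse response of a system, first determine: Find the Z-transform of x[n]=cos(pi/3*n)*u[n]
Z{cos(w0*n)*u[n]} = z(z - cos(w0))/(z^2 - 2z*cos(w0) + 1)
With w0 = pi/3: X(z) = z(z - cos(pi/3))/(z^2 - 2z*cos(pi/3) + 1)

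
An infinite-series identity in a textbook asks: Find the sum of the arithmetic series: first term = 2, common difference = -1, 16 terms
Last term: a_n=2 + (16 - 1)·-1=-13
Sum=n(a_1 + a_n)/2=16(2 + (-13))/2=-88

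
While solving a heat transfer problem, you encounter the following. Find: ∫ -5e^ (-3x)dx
Since d/dx[e^(-3x)]=-3e^(-3x), we get 5/3 e^(-3x)+C

Answer: (5/3)e^(-3x)+C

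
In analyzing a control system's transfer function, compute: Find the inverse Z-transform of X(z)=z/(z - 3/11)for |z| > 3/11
Standard pair: z/(z-a) <-> a^n*u[n] for causal signals
With a=3/11: x[n]=(3/11)^n*u[n]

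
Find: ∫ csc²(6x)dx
Since d/dx[-cot(6x)] = 6csc²(6x), integral = -cot(6x)/6 + C

Answer: (-1/6)cot(6x) + C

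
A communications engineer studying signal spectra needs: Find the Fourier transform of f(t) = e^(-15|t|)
Using the standard pair: F{e^(-a|t|)}=2a/(a^2 + omega^2)
With a=15: F(omega)=30/(225 + omega^2)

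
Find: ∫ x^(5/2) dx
Power rule: ∫ x^(5/2) dx=x^(7/2)/(7/2)+C

Answer: (2/7)·x^(7/2)+C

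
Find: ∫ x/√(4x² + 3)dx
Let u = 4x² + 3, du = 8x dx
∫ (1/8)·u^(-1/2) du = √u/4 + C

Answer: √(4x² + 3)/4 + C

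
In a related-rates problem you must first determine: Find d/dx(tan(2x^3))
Chain rule: d/dx[tan(u)]=sec²(u)·u' where u=2x^3
u'=6x^2

Answer: 6x^2·sec²(2x^3)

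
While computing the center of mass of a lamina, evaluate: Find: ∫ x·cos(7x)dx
By parts: u = x, dv = cos(7x) dx
du = dx, v = sin(7x)/7
= x·sin(7x)/7 + cos(7x)/7² + C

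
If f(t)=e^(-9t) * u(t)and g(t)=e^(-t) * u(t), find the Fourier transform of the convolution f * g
By the convolution theorem: F{f*g} = F(omega)*G(omega)
F(omega) = 1/(9+j*omega), G(omega) = 1/(1+j*omega)
F{f*g} = 1/((9+j*omega)(1+j*omega))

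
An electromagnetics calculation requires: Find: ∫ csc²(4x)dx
Since d/dx[-cot(4x)]=4csc²(4x), integral=-cot(4x)/4+C

Answer: (-1/4)cot(4x)+C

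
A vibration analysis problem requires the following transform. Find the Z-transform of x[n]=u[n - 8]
Using the time-shift property: Z{u[n-8]} = z^(-8) * z/(z-1)
= z^(-7)/(z-1)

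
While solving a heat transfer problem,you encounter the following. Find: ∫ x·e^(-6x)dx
Integration by parts: u=x, dv=e^(-6x) dx
du=dx, v=e^(-6x)/(-6)
=x·e^(-6x)/(-6) - ∫ e^(-6x)/(-6) dx
=x·e^(-6x)/(-6) - e^(-6x)/36 + C

Answer: e^(-6x)(x/(-6) - 1/36) + C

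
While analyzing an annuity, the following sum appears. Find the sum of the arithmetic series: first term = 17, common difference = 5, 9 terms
Last term: a_n=17 + (9 - 1)·5=57
Sum=n(a_1 + a_n)/2=9(17 + 57)/2=333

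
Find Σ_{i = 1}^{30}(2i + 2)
= 2·Σ i + 2·30 = 2·465 + 60 = 990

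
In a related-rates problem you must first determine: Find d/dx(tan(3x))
Chain rule: d/dx[tan(u)]=sec²(u)·u' where u=3x
u'=3

Answer: 3·sec²(3x)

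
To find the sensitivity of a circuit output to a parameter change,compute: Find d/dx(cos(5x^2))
Chain rule: d/dx[cos(u)] = -sin(u)·u' where u = 5x^2
u' = 10x

Answer: -10x·sin(5x^2)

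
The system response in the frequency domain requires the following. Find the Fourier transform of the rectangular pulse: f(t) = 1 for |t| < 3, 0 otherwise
F(omega) = integral from -3 to 3 of e^(-j * omega * t) dt
= 2 * sin(3 * omega)/omega = 6 * sinc(3 * omega/pi)

Answer: 2 * sin(3 * omega)/omega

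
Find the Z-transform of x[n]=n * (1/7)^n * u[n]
Using the property Z{n*a^n*u[n]}=az/(z-a)^2
With a=1/7: X(z)=(1/7)z/(z - 1/7)^2, |z| > 1/7

Answer: (1/7)z/(z - 1/7)^2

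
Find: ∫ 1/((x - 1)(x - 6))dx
Partial fractions: 1/((x-1)(x-6)) = A/(x-1)+B/(x-6)
A = -1/5, B = 1/5
∫ [-1/5· 1/(x-1)+1/5· 1/(x-6)] dx
= (1/5)[ln|x-6| - ln|x-1|]+C

Answer: (1/5)·ln|(x-6)/(x-1)|+C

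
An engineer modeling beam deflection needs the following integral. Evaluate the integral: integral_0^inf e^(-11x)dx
integral_0^inf e^(-11x) dx = [-1/11*e^(-11x)]_0^inf
= 0 - (-1/11) = 1/11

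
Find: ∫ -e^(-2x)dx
Since d/dx[e^(-2x)]=-2e^(-2x), we get 1/2 e^(-2x) + C

Answer: (1/2)e^(-2x) + C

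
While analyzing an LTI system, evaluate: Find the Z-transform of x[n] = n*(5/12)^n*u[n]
Using the property Z{n * a^n * u[n]}=az/(z-a)^2
With a=5/12: X(z)=(5/12)z/(z - 5/12)^2, |z| > 5/12

Answer: (5/12)z/(z - 5/12)^2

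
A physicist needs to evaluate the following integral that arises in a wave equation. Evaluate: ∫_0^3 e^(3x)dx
Antiderivative: (1/3)e^(3x)
Evaluate: (1/3)(e^9-1)

Answer: (e^9-1)/3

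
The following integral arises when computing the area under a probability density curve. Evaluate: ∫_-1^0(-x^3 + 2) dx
Step 1: Find antiderivative F(x)=(-1/4)x^4 + 2x
Step 2: F(0) - F(-1)=0 - (-9/4)=9/4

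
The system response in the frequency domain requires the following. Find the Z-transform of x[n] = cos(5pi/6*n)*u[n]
Z{cos(w0 * n) * u[n]} = z(z - cos(w0))/(z^2-2z * cos(w0)+1)
With w0 = 5pi/6: X(z) = z(z - cos(5pi/6))/(z^2-2z * cos(5pi/6)+1)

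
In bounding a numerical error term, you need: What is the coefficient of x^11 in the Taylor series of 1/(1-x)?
1/(1-x)=Σ x^n for |x|<1
All coefficients are 1

Answer: 1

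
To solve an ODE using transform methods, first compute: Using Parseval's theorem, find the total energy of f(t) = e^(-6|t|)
Parseval's theorem: E = integral |f(t)|^2 dt = (1/2pi) integral |F(omega)|^2 domega
E = integral_{-inf}^{inf} e^(-12|t|) dt = 2 * integral_0^inf e^(-12t) dt = 2/(2 * 6) = 1/6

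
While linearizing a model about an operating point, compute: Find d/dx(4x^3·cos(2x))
Product rule: (fg)'=f'g + fg'
f=4x^3, f'=12x^2
g=cos(2x), g'=-2·sin(2x)

Answer: 12x^2·cos(2x) - 8x^3·sin(2x)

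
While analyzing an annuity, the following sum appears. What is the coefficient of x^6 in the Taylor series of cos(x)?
cos(x) = Σ (-1)^k x^(2k)/(2k)!
For x^6: (-1)^3/6! = -1/720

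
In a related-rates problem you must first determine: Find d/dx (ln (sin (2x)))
Chain rule: d/dx[ln(u)]=u'/u where u=sin(2x)
u'=2cos(2x)

Answer: (2cos(2x))/(sin(2x))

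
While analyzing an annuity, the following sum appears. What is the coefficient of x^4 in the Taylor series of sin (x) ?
sin(x) has only odd powers. Coefficient of x^4 = 0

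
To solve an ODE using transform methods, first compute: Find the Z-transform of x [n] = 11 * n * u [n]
Z{n*u[n]}=z/(z-1)^2
By linearity: Z{11*n*u[n]}=11z/(z-1)^2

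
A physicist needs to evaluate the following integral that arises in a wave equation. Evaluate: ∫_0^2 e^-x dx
Antiderivative: -e^-x
Evaluate: -(e^-2 - 1)

Answer: (e^-2 - 1)/(-1)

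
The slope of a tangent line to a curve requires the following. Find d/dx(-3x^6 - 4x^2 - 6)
Power rule: d/dx(ax^n)=n·a·x^(n-1)
Term by term: -18·x^5-8·x

Answer: -18x^5-8x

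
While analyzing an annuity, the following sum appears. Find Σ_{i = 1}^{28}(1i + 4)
= 1·Σ i+4·28 = 1·406+112 = 518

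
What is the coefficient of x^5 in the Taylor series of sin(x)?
sin(x)=Σ (-1)^k x^(2k + 1)/(2k + 1)!
For x^5: (-1)^2/5!=1/120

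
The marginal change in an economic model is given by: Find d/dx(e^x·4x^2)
Product rule: (fg)'=f'g+fg'
f=e^x, f'=e^x
g=4x^2, g'=8x

Answer: 4·e^x·x^2+8·e^x·x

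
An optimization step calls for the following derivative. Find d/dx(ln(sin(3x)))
Chain rule: d/dx[ln(u)]=u'/u where u=sin(3x)
u'=3cos(3x)

Answer: (3cos(3x))/(sin(3x))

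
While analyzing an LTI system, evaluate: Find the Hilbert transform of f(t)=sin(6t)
The Hilbert transform shifts each frequency component by -pi/2.
H{sin(wt)} = -cos(wt)
With w = 6: H{sin(6t)} = -cos(6t)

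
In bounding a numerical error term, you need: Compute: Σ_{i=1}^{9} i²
Using formula: Σ i^2 = n(n + 1)(2n + 1)/6 = 9·10·19/6 = 285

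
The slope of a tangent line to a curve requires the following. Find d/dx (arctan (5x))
d/dx[arctan(u)] = u'/(1 + u²), u = 5x, u' = 5

Answer: 5/(1 + 25x²)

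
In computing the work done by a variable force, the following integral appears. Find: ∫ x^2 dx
Using power rule: ∫ x^2 dx=1/3 x^3 + C=(1/3)x^3 + C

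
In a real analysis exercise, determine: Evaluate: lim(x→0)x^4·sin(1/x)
Squeeze theorem: -|x^4| ≤ x^4·sin(1/x) ≤ |x^4|
Since x^4 → 0 as x → 0, by squeeze theorem the limit is 0

Answer: 0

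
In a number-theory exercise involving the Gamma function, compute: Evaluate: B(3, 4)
B(x,y)=Γ(x)Γ(y)/Γ(x+y)=(x-1)!(y-1)!/(x+y-1)!
B(3,4)=2!·3!/6!=1/60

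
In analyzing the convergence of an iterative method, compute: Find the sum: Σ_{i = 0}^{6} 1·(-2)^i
Geometric series: S=a(1 - r^n)/(1 - r)
a=1, r=-2, n=7
S=1(1+128)/3=43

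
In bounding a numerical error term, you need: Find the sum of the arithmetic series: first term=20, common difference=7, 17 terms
Last term: a_n = 20 + (17 - 1)·7 = 132
Sum = n(a_1 + a_n)/2 = 17(20 + 132)/2 = 1292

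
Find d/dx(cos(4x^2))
Chain rule: d/dx[cos(u)]=-sin(u)·u' where u=4x^2
u'=8x

Answer: -8x·sin(4x^2)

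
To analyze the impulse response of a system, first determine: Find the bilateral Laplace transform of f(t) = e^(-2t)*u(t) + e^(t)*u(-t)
For e^(-2t) * u(t): L = 1/(s+2), Re(s) > -2
For e^(t) * u(-t): L = -1/(s-1), Re(s) < 1
Combined: F(s) = 1/(s+2)-1/(s-1), -2 < Re(s) < 1

Answer: 1/(s+2)-1/(s-1), ROC: -2 < Re(s) < 1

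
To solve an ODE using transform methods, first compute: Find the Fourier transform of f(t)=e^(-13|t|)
Using the standard pair: F{e^(-a|t|)}=2a/(a^2 + omega^2)
With a=13: F(omega)=26/(169 + omega^2)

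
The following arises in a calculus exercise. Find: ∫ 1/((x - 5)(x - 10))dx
Partial fractions: 1/((x-5)(x-10)) = A/(x-5)+B/(x-10)
A = -1/5, B = 1/5
∫ [-1/5· 1/(x-5)+1/5· 1/(x-10)] dx
= (1/5)[ln|x-10| - ln|x-5|]+C

Answer: (1/5)·ln|(x-10)/(x-5)|+C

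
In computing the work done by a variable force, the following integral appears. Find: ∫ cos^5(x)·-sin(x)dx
Let u=cos(x), du=-sin(x) dx
∫ u^5 du=u^6/6 + C

Answer: cos^6(x)/6 + C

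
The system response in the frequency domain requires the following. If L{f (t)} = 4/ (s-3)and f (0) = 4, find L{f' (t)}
L{f'(t)}=s·F(s) - f(0)=4s/(s-3)-4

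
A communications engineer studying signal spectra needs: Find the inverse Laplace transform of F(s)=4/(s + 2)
L^(-1){4/(s-a)} = c·e^(at)
Here a = -2, c = 4

Answer: 4e^(-2t)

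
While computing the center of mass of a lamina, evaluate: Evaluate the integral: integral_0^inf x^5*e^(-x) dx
This is a Gamma integral. Substitute u = 1x:
integral_0^inf x^5*e^(-x) dx = (1/1^6) integral_0^inf u^5*e^(-u) du
= Gamma(6)/1^6 = 5!/1^6 = 120/1

Answer: 120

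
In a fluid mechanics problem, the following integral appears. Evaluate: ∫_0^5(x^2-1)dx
Step 1: Find antiderivative F(x) = (1/3)x^3 - x
Step 2: F(5) - F(0) = 110/3 - (0) = 110/3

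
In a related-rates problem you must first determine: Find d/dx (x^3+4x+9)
Power rule: d/dx(ax^n) = n·a·x^(n-1)
Term by term: 3·x^2+4

Answer: 3x^2+4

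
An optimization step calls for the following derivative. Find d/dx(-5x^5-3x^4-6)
Power rule: d/dx(ax^n) = n·a·x^(n-1)
Term by term: -25·x^4-12·x^3

Answer: -25x^4-12x^3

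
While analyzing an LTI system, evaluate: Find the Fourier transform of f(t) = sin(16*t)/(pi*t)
sin(W * t)/(pi * t) = (W/pi) * sinc(W * t/pi) is the impulse response of the ideal low-pass filter with cutoff W (here W = 16).
Its Fourier transform is a rectangular function:
F(omega) = 1 for |omega| < 16, 0 otherwise

Answer: rect(omega/32) [i.e., 1 for |omega| < 16, 0 otherwise]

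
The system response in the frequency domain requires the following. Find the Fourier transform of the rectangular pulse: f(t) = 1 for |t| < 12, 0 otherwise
F(omega)=integral from -12 to 12 of e^(-j*omega*t) dt
=2*sin(12*omega)/omega=24*sinc(12*omega/pi)

Answer: 2*sin(12*omega)/omega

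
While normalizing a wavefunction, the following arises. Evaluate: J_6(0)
J_n(0) = 0 for all n > 0 (Bessel function of first kind)
J_6(0) = 0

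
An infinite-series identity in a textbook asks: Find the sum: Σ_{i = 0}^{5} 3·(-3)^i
Geometric series: S=a(1 - r^n)/(1 - r)
a=3, r=-3, n=6
S=3(1-729)/4=-546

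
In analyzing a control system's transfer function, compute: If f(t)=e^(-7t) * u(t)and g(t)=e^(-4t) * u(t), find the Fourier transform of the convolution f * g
By the convolution theorem: F{f*g} = F(omega)*G(omega)
F(omega) = 1/(7+j*omega), G(omega) = 1/(4+j*omega)
F{f*g} = 1/((7+j*omega)(4+j*omega))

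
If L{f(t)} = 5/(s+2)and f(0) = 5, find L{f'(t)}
L{f'(t)} = s·F(s) - f(0) = 5s/(s + 2) - 5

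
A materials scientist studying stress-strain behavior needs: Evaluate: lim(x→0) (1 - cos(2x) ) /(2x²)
Using 1-cos(u) ≈ u²/2 for small u:
(1-cos(2x)) ≈ (2x)²/2 = 4x²/2
So limit = 4/(2·2) = 1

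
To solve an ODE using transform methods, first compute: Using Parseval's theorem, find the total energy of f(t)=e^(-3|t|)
Parseval's theorem: E = integral |f(t)|^2 dt = (1/2pi) integral |F(omega)|^2 domega
E = integral_{-inf}^{inf} e^(-6|t|) dt = 2 * integral_0^inf e^(-6t) dt = 2/(2 * 3) = 1/3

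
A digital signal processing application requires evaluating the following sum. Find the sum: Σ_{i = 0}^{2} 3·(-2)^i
Geometric series: S = a(1 - r^n)/(1 - r)
a = 3, r = -2, n = 3
S = 3(1 + 8)/3 = 9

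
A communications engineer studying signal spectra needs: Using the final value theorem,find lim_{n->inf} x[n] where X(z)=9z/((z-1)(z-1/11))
Final value theorem: lim x[n]=lim_{z->1} (z-1) * X(z)
(z-1) * X(z)=9z/(z-1/11)
As z->1: 9/(1 - 1/11)=9/(10/11)=99/10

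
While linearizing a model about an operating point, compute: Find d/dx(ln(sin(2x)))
Chain rule: d/dx[ln(u)] = u'/u where u = sin(2x)
u' = 2cos(2x)

Answer: (2cos(2x))/(sin(2x))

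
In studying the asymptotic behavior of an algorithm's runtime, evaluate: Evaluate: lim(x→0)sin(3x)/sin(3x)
sin(u) ≈ u for small u:
sin(3x)/sin(3x) ≈ 3x/(3x) = 3/3

Answer: 1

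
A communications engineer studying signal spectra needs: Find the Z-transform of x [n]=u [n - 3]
Using the time-shift property: Z{u[n-3]}=z^(-3)*z/(z-1)
=z^(-2)/(z-1)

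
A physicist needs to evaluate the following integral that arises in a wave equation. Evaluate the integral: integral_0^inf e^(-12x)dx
integral_0^inf e^(-12x) dx = [-1/12*e^(-12x)]_0^inf
= 0 - (-1/12) = 1/12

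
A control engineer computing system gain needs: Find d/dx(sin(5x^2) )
Chain rule: d/dx[sin(u)] = cos(u)·u' where u = 5x^2
u' = 10x

Answer: 10x·cos(5x^2)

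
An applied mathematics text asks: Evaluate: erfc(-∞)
erfc(x) = 1 - erf(x); erfc(-∞) = 1 - erf(-∞) = 1 - (-1) = 2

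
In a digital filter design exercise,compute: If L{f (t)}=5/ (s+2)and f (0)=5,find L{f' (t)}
L{f'(t)} = s·F(s) - f(0) = 5s/(s + 2) - 5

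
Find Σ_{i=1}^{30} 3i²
=3·n(n + 1)(2n + 1)/6=3·30·31·61/6=28365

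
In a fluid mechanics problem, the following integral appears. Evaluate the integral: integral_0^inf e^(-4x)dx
integral_0^inf e^(-4x) dx=[-1/4 * e^(-4x)]_0^inf
=0 - (-1/4)=1/4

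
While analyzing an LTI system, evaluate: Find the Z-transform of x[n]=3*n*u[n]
Z{n*u[n]} = z/(z-1)^2
By linearity: Z{3*n*u[n]} = 3z/(z-1)^2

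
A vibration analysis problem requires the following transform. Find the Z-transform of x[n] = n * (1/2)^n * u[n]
Using the property Z{n*a^n*u[n]} = az/(z-a)^2
With a = 1/2: X(z) = (1/2)z/(z - 1/2)^2, |z| > 1/2

Answer: (1/2)z/(z - 1/2)^2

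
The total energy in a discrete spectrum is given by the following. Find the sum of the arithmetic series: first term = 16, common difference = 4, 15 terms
Last term: a_n=16+(15-1)·4=72
Sum=n(a_1+a_n)/2=15(16+72)/2=660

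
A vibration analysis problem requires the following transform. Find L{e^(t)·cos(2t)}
First shifting: L{e^(at)f(t)} = F(s-a)
L{cos(2t)} = s/(s²+4)
Shift: (s-1)/((s-1)²+4)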